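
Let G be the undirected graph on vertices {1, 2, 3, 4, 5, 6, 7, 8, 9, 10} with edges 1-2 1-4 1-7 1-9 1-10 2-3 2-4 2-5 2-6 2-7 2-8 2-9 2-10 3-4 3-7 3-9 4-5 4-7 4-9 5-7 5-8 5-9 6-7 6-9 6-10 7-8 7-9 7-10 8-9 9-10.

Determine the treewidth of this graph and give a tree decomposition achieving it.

Each bag holds 5 vertices, so the decomposition has width 4, which upper-bounds the treewidth. On the other hand G contains the 5-clique {2, 5, 7, 8, 9}. A clique must lie in a single bag of any decomposition, so no decomposition can have width below 4. Hence tw(G) = 4 exactly.

Treewidth 4.
One such decomposition:
Bags: B1 = {2, 4, 5, 7, 9}  B2 = {2, 5, 7, 8, 9}  B3 = {1, 2, 4, 7, 9}  B4 = {2, 3, 4, 7, 9}  B5 = {1, 2, 7, 9, 10}  B6 = {2, 6, 7, 9, 10}
Tree: B1–B2, B1–B3, B3–B4, B3–B5, B5–B6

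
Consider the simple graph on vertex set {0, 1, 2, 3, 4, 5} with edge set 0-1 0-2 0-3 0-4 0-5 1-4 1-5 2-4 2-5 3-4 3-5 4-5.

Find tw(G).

A width-3 tree decomposition is:
Bags: B1 = {0, 3, 4, 5}  B2 = {0, 1, 4, 5}  B3 = {0, 2, 4, 5}
Tree: B1–B2, B1–B3
Every bag has size at most 4, so the width is 4 − 1 = 3 and tw(G) ≤ 3. On the other hand G contains the 4-clique {0, 1, 4, 5}. A clique must lie in a single bag of any decomposition, so no decomposition can have width below 3. Hence tw(G) = 3 exactly.

3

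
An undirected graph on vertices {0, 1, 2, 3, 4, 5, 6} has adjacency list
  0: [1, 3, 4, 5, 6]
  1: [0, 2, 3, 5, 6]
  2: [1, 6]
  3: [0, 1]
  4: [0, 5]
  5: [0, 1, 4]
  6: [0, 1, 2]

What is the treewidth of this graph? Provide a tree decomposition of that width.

Treewidth 2.
Bags: B1 = {0, 4, 5}  B2 = {0, 1, 5}  B3 = {0, 1, 6}  B4 = {0, 1, 3}  B5 = {1, 2, 6}
Tree: B1–B2, B2–B3, B3–B4, B3–B5

Each bag holds 3 vertices, so the decomposition has width 2, which upper-bounds the treewidth. For the lower bound, the 3 vertices {0, 1, 3} are pairwise adjacent, and any tree decomposition puts a clique entirely inside one bag — forcing width ≥ 2. Therefore the treewidth is 2.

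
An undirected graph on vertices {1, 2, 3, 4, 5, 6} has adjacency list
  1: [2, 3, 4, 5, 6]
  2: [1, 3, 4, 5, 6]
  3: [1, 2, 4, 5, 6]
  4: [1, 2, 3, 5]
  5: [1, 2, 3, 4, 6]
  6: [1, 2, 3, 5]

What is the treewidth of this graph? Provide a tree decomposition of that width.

Each bag holds 5 vertices, so the decomposition has width 4, which upper-bounds the treewidth. Conversely, {1, 2, 3, 4, 5} is a clique of size 5, and the vertices of any clique must share a bag in every tree decomposition; so some bag has ≥ 5 vertices and tw(G) ≥ 4. Combining the bounds, tw(G) = 4.

Treewidth 4.
One such decomposition:
Bags: B1 = {1, 2, 3, 5, 6}  B2 = {1, 2, 3, 4, 5}
Tree: B1–B2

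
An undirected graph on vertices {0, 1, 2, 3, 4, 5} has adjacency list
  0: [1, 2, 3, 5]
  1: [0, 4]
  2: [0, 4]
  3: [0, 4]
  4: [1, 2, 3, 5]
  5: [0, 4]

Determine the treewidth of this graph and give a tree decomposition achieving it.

Treewidth 2.
One optimal decomposition is:
Bags: B1 = {0, 3, 4}  B2 = {0, 2, 4}  B3 = {0, 1, 4}  B4 = {0, 4, 5}
Tree: B1–B2, B2–B3, B3–B4

The largest bag has 3 vertices, giving width 2; this decomposition certifies tw(G) ≤ 2. The edges 0–3–4–2–0 form a cycle, so G is not a tree and its treewidth is at least 2. Therefore the treewidth is 2.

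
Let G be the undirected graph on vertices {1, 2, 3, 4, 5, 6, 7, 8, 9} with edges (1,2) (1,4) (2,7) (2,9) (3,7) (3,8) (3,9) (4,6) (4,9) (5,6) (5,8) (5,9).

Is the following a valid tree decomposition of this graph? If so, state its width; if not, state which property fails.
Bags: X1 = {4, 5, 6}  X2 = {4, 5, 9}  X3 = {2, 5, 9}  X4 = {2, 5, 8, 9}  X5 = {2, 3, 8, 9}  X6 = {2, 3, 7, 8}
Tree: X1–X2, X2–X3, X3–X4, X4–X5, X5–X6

No — vertex 1 appears in no bag.

A tree decomposition must satisfy three properties: every vertex lies in some bag; for every edge, both endpoints lie together in some bag; and for every vertex, the bags containing it form a connected subtree. Here vertex 1 appears in no bag, so the decomposition is invalid.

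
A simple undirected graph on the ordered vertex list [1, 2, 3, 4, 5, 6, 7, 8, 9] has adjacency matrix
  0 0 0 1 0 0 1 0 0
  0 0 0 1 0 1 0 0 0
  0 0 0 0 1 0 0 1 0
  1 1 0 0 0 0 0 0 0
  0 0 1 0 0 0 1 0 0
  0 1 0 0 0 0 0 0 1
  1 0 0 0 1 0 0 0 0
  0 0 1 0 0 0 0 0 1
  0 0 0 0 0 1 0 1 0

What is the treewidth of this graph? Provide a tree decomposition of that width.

Treewidth 2.
Bags: B1 = {1, 4, 7}  B2 = {4, 5, 7}  B3 = {3, 4, 5}  B4 = {3, 4, 8}  B5 = {4, 8, 9}  B6 = {4, 6, 9}  B7 = {2, 4, 6}
Tree: B1–B2, B2–B3, B3–B4, B4–B5, B5–B6, B6–B7

The largest bag has 3 vertices, giving width 2; this decomposition certifies tw(G) ≤ 2. For the lower bound, G contains the cycle 4–1–7–5–3–8–9–6–2–4, so G is not a forest; only forests have treewidth ≤ 1, hence tw(G) ≥ 2. Hence tw(G) = 2 exactly.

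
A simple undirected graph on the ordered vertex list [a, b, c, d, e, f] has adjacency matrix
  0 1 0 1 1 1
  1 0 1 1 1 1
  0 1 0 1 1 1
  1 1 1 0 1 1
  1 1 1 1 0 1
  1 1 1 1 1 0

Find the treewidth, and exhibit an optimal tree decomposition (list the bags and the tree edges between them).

Every bag has size at most 5, so the width is 5 − 1 = 4 and tw(G) ≤ 4. For the lower bound, the 5 vertices {b, c, d, e, f} are pairwise adjacent, and any tree decomposition puts a clique entirely inside one bag — forcing width ≥ 4. Hence tw(G) = 4 exactly.

Treewidth 4.
Bags: B1 = {a, b, d, e, f}  B2 = {b, c, d, e, f}
Tree: B1–B2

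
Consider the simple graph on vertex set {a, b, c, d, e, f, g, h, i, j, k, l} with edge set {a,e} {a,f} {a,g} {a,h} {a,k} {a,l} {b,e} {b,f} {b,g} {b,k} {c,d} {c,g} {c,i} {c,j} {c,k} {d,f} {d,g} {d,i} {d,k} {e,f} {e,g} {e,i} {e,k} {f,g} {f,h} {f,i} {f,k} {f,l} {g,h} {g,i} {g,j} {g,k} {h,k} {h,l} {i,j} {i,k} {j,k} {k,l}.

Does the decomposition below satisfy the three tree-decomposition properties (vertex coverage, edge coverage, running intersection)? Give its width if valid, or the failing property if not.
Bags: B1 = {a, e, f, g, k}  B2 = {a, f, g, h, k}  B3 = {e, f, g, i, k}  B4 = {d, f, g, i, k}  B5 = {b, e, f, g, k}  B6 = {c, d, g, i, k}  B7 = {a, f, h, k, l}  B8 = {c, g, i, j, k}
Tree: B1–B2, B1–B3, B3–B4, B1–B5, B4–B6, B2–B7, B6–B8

Every vertex of G appears in some bag (union = {a, b, c, d, e, f, g, h, i, j, k, l}); every edge is covered by a bag; and for each vertex v the set of bags containing v is connected in the bag tree. The decomposition is therefore valid. The largest bag has 5 vertices, so the width is 4.

Yes; width 4.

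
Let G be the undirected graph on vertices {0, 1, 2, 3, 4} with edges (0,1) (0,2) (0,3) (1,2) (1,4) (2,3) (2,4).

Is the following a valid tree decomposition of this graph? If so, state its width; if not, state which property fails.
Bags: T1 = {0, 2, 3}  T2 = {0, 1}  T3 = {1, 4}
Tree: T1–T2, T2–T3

No — edge (2,1) lies in no bag.

A tree decomposition must satisfy three properties: every vertex lies in some bag; for every edge, both endpoints lie together in some bag; and for every vertex, the bags containing it form a connected subtree. Here edge (2,1) lies in no bag, so the decomposition is invalid.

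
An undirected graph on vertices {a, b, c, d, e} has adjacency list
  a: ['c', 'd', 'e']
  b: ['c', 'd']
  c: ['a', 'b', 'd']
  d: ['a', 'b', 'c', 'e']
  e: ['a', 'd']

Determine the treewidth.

2

A width-2 tree decomposition is:
Bags: B1 = {a, d, e}  B2 = {a, c, d}  B3 = {b, c, d}
Tree: B1–B2, B2–B3
Every bag has size at most 3, so the width is 3 − 1 = 2 and tw(G) ≤ 2. On the other hand G contains the 3-clique {a, d, e}. A clique must lie in a single bag of any decomposition, so no decomposition can have width below 2. Hence tw(G) = 2 exactly.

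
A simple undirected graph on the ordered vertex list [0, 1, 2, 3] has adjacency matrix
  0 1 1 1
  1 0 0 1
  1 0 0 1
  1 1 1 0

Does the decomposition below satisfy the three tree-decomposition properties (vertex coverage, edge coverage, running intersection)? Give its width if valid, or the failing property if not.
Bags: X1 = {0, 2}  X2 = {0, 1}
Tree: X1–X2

A tree decomposition must satisfy three properties: every vertex lies in some bag; for every edge, both endpoints lie together in some bag; and for every vertex, the bags containing it form a connected subtree. Here vertex 3 appears in no bag, so the decomposition is invalid.

No — vertex 3 appears in no bag.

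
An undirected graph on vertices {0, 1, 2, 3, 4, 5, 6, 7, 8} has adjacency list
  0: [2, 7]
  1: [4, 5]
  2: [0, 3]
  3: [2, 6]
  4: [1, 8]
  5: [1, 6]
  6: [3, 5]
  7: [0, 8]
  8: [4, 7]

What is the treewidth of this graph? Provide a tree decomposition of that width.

The largest bag has 3 vertices, giving width 2; this decomposition certifies tw(G) ≤ 2. For the lower bound, G contains the cycle 8–7–0–2–3–6–5–1–4–8, so G is not a forest; only forests have treewidth ≤ 1, hence tw(G) ≥ 2. Therefore the treewidth is 2.

Treewidth 2.
One optimal decomposition is:
Bags: B1 = {0, 7, 8}  B2 = {0, 2, 8}  B3 = {2, 3, 8}  B4 = {3, 6, 8}  B5 = {5, 6, 8}  B6 = {1, 5, 8}  B7 = {1, 4, 8}
Tree: B1–B2, B2–B3, B3–B4, B4–B5, B5–B6, B6–B7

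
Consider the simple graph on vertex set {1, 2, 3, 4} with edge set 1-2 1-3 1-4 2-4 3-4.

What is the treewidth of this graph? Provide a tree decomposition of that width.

Treewidth 2.
Bags: B1 = {1, 3, 4}  B2 = {1, 2, 4}
Tree: B1–B2

Every bag has size at most 3, so the width is 3 − 1 = 2 and tw(G) ≤ 2. On the other hand G contains the 3-clique {1, 2, 4}. A clique must lie in a single bag of any decomposition, so no decomposition can have width below 2. Combining the bounds, tw(G) = 2.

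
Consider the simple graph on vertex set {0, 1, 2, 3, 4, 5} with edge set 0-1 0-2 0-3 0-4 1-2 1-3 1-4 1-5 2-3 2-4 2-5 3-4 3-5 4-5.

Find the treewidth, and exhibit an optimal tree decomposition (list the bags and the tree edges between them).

Treewidth 4.
One optimal decomposition is:
Bags: B1 = {0, 1, 2, 3, 4}  B2 = {1, 2, 3, 4, 5}
Tree: B1–B2

The largest bag has 5 vertices, giving width 4; this decomposition certifies tw(G) ≤ 4. On the other hand G contains the 5-clique {0, 1, 2, 3, 4}. A clique must lie in a single bag of any decomposition, so no decomposition can have width below 4. Therefore the treewidth is 4.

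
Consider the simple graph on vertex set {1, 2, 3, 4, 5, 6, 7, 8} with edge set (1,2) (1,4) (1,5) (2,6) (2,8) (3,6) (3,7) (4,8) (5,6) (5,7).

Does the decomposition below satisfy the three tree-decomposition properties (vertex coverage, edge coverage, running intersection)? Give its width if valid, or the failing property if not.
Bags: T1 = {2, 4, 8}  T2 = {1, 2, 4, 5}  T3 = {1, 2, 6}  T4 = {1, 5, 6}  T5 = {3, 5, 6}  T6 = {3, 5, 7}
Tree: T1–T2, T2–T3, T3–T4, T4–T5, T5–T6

A tree decomposition must satisfy three properties: every vertex lies in some bag; for every edge, both endpoints lie together in some bag; and for every vertex, the bags containing it form a connected subtree. Here bags containing vertex 5 are not connected in the tree, so the decomposition is invalid.

No — bags containing vertex 5 are not connected in the tree.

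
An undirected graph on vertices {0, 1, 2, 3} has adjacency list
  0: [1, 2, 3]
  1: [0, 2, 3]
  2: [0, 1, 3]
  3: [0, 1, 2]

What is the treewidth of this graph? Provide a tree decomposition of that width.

With just one bag of size 4, the width is 4 − 1 = 3, so tw(G) ≤ 3. Conversely, {0, 1, 2, 3} is a clique of size 4, and the vertices of any clique must share a bag in every tree decomposition; so some bag has ≥ 4 vertices and tw(G) ≥ 3. Combining the bounds, tw(G) = 3.

Treewidth 3.
One optimal decomposition is:
Bags: B1 = {0, 1, 2, 3}
Tree: (single bag)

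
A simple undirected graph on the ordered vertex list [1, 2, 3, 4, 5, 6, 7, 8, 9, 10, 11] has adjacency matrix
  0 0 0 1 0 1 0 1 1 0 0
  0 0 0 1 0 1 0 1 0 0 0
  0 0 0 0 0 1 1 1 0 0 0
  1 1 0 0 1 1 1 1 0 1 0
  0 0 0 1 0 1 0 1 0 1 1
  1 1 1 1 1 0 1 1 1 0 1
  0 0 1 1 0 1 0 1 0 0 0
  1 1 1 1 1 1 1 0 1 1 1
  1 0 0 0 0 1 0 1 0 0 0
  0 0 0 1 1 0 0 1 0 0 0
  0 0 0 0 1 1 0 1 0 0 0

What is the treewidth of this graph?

3

A width-3 tree decomposition is:
Bags: B1 = {4, 5, 6, 8}  B2 = {4, 5, 8, 10}  B3 = {2, 4, 6, 8}  B4 = {1, 4, 6, 8}  B5 = {1, 6, 8, 9}  B6 = {4, 6, 7, 8}  B7 = {3, 6, 7, 8}  B8 = {5, 6, 8, 11}
Tree: B1–B2, B1–B3, B3–B4, B4–B5, B3–B6, B6–B7, B1–B8
Each bag holds 4 vertices, so the decomposition has width 3, which upper-bounds the treewidth. On the other hand G contains the 4-clique {4, 5, 8, 10}. A clique must lie in a single bag of any decomposition, so no decomposition can have width below 3. The upper and lower bounds meet at 3, so that is the treewidth.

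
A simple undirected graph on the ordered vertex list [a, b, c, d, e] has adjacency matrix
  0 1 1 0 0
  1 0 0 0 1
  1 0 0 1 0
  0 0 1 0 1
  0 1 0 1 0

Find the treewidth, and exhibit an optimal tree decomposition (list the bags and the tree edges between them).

Treewidth 2.
One optimal decomposition is:
Bags: B1 = {b, d, e}  B2 = {b, c, d}  B3 = {a, b, c}
Tree: B1–B2, B2–B3

Every bag has size at most 3, so the width is 3 − 1 = 2 and tw(G) ≤ 2. The edges b–e–d–c–a–b form a cycle, so G is not a tree and its treewidth is at least 2. Hence tw(G) = 2 exactly.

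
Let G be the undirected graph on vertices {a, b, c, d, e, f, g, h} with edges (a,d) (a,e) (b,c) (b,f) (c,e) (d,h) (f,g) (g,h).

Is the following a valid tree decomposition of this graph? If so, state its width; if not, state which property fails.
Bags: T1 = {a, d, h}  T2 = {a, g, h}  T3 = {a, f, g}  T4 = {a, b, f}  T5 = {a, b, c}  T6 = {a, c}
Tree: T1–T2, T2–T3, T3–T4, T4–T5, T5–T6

No — vertex e appears in no bag.

A tree decomposition must satisfy three properties: every vertex lies in some bag; for every edge, both endpoints lie together in some bag; and for every vertex, the bags containing it form a connected subtree. Here vertex e appears in no bag, so the decomposition is invalid.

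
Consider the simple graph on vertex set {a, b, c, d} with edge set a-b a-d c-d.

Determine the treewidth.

A width-1 tree decomposition is:
Bags: B1 = {c, d}  B2 = {a, d}  B3 = {a, b}
Tree: B1–B2, B2–B3
Each bag holds 2 vertices, so the decomposition has width 1, which upper-bounds the treewidth. G has an edge, so its treewidth is at least 1. Hence tw(G) = 1 exactly.

1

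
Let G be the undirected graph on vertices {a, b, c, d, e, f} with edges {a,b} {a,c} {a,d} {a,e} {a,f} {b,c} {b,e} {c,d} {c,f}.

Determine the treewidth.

A width-2 tree decomposition is:
Bags: B1 = {a, b, e}  B2 = {a, b, c}  B3 = {a, c, d}  B4 = {a, c, f}
Tree: B1–B2, B2–B3, B3–B4
Each bag holds 3 vertices, so the decomposition has width 2, which upper-bounds the treewidth. On the other hand G contains the 3-clique {a, b, e}. A clique must lie in a single bag of any decomposition, so no decomposition can have width below 2. Therefore the treewidth is 2.

2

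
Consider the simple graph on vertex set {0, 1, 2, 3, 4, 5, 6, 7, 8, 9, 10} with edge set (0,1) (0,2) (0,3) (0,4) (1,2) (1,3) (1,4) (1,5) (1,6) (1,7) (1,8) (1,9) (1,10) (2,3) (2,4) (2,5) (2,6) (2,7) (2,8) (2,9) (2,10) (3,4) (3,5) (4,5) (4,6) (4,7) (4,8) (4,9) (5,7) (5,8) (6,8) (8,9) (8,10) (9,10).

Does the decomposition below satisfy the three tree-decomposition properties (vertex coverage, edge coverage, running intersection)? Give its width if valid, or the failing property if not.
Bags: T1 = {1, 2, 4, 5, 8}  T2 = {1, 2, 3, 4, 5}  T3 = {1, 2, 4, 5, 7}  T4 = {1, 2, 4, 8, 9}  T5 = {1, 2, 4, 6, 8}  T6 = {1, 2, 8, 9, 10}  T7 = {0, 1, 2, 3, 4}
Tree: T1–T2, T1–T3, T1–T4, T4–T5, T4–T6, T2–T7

Checking the three conditions: (i) the bags cover all of {0, 1, 2, 3, 4, 5, 6, 7, 8, 9, 10}; (ii) for each edge, some bag contains both endpoints; (iii) the bags containing any fixed vertex form a subtree. All hold, so the decomposition is valid with width 5 − 1 = 4.

Yes; width 4.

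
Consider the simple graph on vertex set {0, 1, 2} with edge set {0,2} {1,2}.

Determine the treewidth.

1

A width-1 tree decomposition is:
Bags: B1 = {0, 2}  B2 = {1, 2}
Tree: B1–B2
Every bag has size at most 2, so the width is 2 − 1 = 1 and tw(G) ≤ 1. Any graph with an edge has treewidth ≥ 1, and G has the edge 0–2. Therefore the treewidth is 1.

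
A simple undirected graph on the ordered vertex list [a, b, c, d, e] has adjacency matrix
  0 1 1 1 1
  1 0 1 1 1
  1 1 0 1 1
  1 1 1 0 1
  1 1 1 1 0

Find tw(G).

A width-4 tree decomposition is:
Bags: B1 = {a, b, c, d, e}
Tree: (single bag)
A single bag containing all 5 vertices is trivially a valid decomposition of width 4. Conversely, {a, b, c, d, e} is a clique of size 5, and the vertices of any clique must share a bag in every tree decomposition; so some bag has ≥ 5 vertices and tw(G) ≥ 4. Combining the bounds, tw(G) = 4.

4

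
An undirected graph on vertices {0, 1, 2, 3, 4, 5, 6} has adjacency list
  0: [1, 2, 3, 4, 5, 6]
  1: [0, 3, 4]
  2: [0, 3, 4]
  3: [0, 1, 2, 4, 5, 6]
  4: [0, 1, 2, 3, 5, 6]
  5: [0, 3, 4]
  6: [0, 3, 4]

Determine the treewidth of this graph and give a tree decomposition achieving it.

The largest bag has 4 vertices, giving width 3; this decomposition certifies tw(G) ≤ 3. For the lower bound, the 4 vertices {0, 1, 3, 4} are pairwise adjacent, and any tree decomposition puts a clique entirely inside one bag — forcing width ≥ 3. Combining the bounds, tw(G) = 3.

Treewidth 3.
One optimal decomposition is:
Bags: B1 = {0, 1, 3, 4}  B2 = {0, 3, 4, 5}  B3 = {0, 2, 3, 4}  B4 = {0, 3, 4, 6}
Tree: B1–B2, B2–B3, B3–B4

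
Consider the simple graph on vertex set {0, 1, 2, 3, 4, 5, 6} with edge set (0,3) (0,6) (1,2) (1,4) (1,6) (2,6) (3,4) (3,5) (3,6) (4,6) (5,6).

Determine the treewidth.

2

A width-2 tree decomposition is:
Bags: B1 = {1, 4, 6}  B2 = {3, 4, 6}  B3 = {3, 5, 6}  B4 = {1, 2, 6}  B5 = {0, 3, 6}
Tree: B1–B2, B2–B3, B1–B4, B2–B5
Every bag has size at most 3, so the width is 3 − 1 = 2 and tw(G) ≤ 2. For the lower bound, the 3 vertices {1, 2, 6} are pairwise adjacent, and any tree decomposition puts a clique entirely inside one bag — forcing width ≥ 2. Therefore the treewidth is 2.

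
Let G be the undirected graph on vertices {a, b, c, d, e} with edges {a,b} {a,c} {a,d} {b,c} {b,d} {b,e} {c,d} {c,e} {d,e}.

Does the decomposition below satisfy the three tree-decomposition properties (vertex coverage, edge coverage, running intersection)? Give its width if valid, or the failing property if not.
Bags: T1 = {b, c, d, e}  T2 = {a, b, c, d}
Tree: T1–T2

Yes; width 3.

Every vertex of G appears in some bag (union = {a, b, c, d, e}); every edge is covered by a bag; and for each vertex v the set of bags containing v is connected in the bag tree. The decomposition is therefore valid. The largest bag has 4 vertices, so the width is 3.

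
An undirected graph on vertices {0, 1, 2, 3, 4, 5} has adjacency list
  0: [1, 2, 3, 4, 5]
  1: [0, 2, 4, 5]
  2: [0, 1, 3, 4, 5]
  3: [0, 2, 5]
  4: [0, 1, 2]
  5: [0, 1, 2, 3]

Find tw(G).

3

A width-3 tree decomposition is:
Bags: B1 = {0, 1, 2, 5}  B2 = {0, 1, 2, 4}  B3 = {0, 2, 3, 5}
Tree: B1–B2, B1–B3
The largest bag has 4 vertices, giving width 3; this decomposition certifies tw(G) ≤ 3. Conversely, {0, 1, 2, 4} is a clique of size 4, and the vertices of any clique must share a bag in every tree decomposition; so some bag has ≥ 4 vertices and tw(G) ≥ 3. Therefore the treewidth is 3.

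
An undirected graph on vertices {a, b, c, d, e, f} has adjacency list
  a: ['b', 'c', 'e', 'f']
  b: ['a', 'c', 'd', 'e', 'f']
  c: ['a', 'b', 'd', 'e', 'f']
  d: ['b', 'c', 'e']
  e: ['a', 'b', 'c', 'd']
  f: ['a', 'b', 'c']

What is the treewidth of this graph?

A width-3 tree decomposition is:
Bags: B1 = {a, b, c, e}  B2 = {b, c, d, e}  B3 = {a, b, c, f}
Tree: B1–B2, B1–B3
Every bag has size at most 4, so the width is 4 − 1 = 3 and tw(G) ≤ 3. On the other hand G contains the 4-clique {b, c, d, e}. A clique must lie in a single bag of any decomposition, so no decomposition can have width below 3. Hence tw(G) = 3 exactly.

3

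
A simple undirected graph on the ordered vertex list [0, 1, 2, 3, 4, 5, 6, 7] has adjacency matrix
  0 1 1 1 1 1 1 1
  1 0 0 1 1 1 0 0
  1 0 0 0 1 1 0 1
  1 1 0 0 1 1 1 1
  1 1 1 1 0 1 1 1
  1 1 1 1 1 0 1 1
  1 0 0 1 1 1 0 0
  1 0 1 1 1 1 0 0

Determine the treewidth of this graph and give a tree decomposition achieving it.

Treewidth 4.
Bags: B1 = {0, 3, 4, 5, 7}  B2 = {0, 3, 4, 5, 6}  B3 = {0, 1, 3, 4, 5}  B4 = {0, 2, 4, 5, 7}
Tree: B1–B2, B2–B3, B1–B4

Every bag has size at most 5, so the width is 5 − 1 = 4 and tw(G) ≤ 4. For the lower bound, the 5 vertices {0, 2, 4, 5, 7} are pairwise adjacent, and any tree decomposition puts a clique entirely inside one bag — forcing width ≥ 4. The upper and lower bounds meet at 4, so that is the treewidth.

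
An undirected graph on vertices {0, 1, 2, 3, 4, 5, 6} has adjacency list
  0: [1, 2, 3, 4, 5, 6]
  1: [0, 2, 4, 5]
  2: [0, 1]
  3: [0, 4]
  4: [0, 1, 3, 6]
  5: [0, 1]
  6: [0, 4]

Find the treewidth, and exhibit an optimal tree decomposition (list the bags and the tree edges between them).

Treewidth 2.
One optimal decomposition is:
Bags: B1 = {0, 1, 2}  B2 = {0, 1, 4}  B3 = {0, 3, 4}  B4 = {0, 4, 6}  B5 = {0, 1, 5}
Tree: B1–B2, B2–B3, B3–B4, B1–B5

Each bag holds 3 vertices, so the decomposition has width 2, which upper-bounds the treewidth. On the other hand G contains the 3-clique {0, 1, 2}. A clique must lie in a single bag of any decomposition, so no decomposition can have width below 2. Combining the bounds, tw(G) = 2.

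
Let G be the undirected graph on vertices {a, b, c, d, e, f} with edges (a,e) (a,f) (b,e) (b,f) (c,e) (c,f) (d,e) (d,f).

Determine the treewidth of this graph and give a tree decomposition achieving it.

The largest bag has 3 vertices, giving width 2; this decomposition certifies tw(G) ≤ 2. Since c–e–b–f–c is a cycle in G, G is not acyclic. Forests are exactly the graphs of treewidth ≤ 1, so tw(G) ≥ 2. Hence tw(G) = 2 exactly.

Treewidth 2.
One optimal decomposition is:
Bags: B1 = {c, e, f}  B2 = {b, e, f}  B3 = {d, e, f}  B4 = {a, e, f}
Tree: B1–B2, B2–B3, B3–B4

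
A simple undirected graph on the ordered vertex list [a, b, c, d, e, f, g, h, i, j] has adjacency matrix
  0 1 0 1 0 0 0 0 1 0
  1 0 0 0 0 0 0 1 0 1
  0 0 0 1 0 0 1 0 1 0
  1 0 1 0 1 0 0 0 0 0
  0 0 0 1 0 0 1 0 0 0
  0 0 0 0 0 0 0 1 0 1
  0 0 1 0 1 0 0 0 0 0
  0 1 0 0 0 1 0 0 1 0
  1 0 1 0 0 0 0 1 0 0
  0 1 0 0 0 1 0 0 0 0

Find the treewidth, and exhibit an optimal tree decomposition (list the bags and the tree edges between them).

Treewidth 2.
One optimal decomposition is:
Bags: B1 = {c, e, g}  B2 = {c, d, e}  B3 = {c, d, i}  B4 = {a, d, i}  B5 = {a, h, i}  B6 = {a, b, h}  B7 = {b, f, h}  B8 = {b, f, j}
Tree: B1–B2, B2–B3, B3–B4, B4–B5, B5–B6, B6–B7, B7–B8

The largest bag has 3 vertices, giving width 2; this decomposition certifies tw(G) ≤ 2. Since g–e–d–c–g is a cycle in G, G is not acyclic. Forests are exactly the graphs of treewidth ≤ 1, so tw(G) ≥ 2. Combining the bounds, tw(G) = 2.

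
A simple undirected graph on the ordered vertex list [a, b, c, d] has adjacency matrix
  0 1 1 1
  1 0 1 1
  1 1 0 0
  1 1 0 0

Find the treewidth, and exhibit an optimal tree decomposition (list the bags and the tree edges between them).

Treewidth 2.
One optimal decomposition is:
Bags: B1 = {a, b, c}  B2 = {a, b, d}
Tree: B1–B2

The largest bag has 3 vertices, giving width 2; this decomposition certifies tw(G) ≤ 2. For the lower bound, the 3 vertices {a, b, d} are pairwise adjacent, and any tree decomposition puts a clique entirely inside one bag — forcing width ≥ 2. Combining the bounds, tw(G) = 2.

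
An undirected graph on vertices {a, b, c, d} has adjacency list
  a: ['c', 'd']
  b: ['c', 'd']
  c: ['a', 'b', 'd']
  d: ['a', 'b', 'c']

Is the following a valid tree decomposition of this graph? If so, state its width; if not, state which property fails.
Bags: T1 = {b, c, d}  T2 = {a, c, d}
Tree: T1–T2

Yes; width 2.

Vertex coverage: the bags together contain {a, b, c, d}, the full vertex set. Edge coverage: each edge of G has both endpoints in at least one bag. Running intersection: for every vertex, the bags containing it form a connected subtree. All three properties hold, so this is a valid tree decomposition of width max|bag| − 1 = 2, and hence tw(G) ≤ 2.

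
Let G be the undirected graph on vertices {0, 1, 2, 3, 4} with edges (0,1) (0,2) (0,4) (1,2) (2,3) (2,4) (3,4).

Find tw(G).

2

A width-2 tree decomposition is:
Bags: B1 = {2, 3, 4}  B2 = {0, 2, 4}  B3 = {0, 1, 2}
Tree: B1–B2, B2–B3
Every bag has size at most 3, so the width is 3 − 1 = 2 and tw(G) ≤ 2. Conversely, {0, 1, 2} is a clique of size 3, and the vertices of any clique must share a bag in every tree decomposition; so some bag has ≥ 3 vertices and tw(G) ≥ 2. Therefore the treewidth is 2.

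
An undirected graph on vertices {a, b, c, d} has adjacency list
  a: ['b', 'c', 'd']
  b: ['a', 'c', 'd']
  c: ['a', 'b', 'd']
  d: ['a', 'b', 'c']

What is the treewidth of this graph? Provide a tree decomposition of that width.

Treewidth 3.
One such decomposition:
Bags: B1 = {a, b, c, d}
Tree: (single bag)

A single bag containing all 4 vertices is trivially a valid decomposition of width 3. For the lower bound, the 4 vertices {a, b, c, d} are pairwise adjacent, and any tree decomposition puts a clique entirely inside one bag — forcing width ≥ 3. Therefore the treewidth is 3.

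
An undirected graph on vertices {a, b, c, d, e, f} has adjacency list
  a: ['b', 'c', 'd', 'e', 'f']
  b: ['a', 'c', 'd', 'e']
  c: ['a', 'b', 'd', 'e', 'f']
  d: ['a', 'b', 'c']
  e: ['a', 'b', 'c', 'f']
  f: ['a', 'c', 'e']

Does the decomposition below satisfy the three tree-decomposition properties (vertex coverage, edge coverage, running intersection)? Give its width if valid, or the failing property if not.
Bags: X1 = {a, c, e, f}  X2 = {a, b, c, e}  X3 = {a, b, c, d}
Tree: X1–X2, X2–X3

Yes; width 3.

Checking the three conditions: (i) the bags cover all of {a, b, c, d, e, f}; (ii) for each edge, some bag contains both endpoints; (iii) the bags containing any fixed vertex form a subtree. All hold, so the decomposition is valid with width 4 − 1 = 3.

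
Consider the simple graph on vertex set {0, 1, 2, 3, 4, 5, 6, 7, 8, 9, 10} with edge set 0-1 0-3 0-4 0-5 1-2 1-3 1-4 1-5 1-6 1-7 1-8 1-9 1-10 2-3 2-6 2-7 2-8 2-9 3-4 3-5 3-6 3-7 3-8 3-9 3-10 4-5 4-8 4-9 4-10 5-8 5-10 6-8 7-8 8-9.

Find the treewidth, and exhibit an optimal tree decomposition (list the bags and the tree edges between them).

Treewidth 4.
One such decomposition:
Bags: B1 = {1, 2, 3, 8, 9}  B2 = {1, 2, 3, 7, 8}  B3 = {1, 3, 4, 8, 9}  B4 = {1, 3, 4, 5, 8}  B5 = {1, 3, 4, 5, 10}  B6 = {1, 2, 3, 6, 8}  B7 = {0, 1, 3, 4, 5}
Tree: B1–B2, B1–B3, B3–B4, B4–B5, B1–B6, B5–B7

Each bag holds 5 vertices, so the decomposition has width 4, which upper-bounds the treewidth. On the other hand G contains the 5-clique {0, 1, 3, 4, 5}. A clique must lie in a single bag of any decomposition, so no decomposition can have width below 4. The upper and lower bounds meet at 4, so that is the treewidth.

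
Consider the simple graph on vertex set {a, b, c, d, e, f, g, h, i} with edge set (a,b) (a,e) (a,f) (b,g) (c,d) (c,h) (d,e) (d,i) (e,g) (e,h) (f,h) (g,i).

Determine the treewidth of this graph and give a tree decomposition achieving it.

Treewidth 3.
One optimal decomposition is:
Bags: B1 = {a, b, g, i}  B2 = {a, e, g, i}  B3 = {a, d, e, i}  B4 = {a, d, e, f}  B5 = {d, e, f, h}  B6 = {c, d, f, h}
Tree: B1–B2, B2–B3, B3–B4, B4–B5, B5–B6

Every bag has size at most 4, so the width is 4 − 1 = 3 and tw(G) ≤ 3. For the lower bound: the 4 vertex sets {b,g,i}, {a}, {e}, {c,d,f,h} are disjoint, each induces a connected subgraph, and every pair is joined by at least one edge of G. Contracting each set to a single vertex therefore yields K_{4} as a minor, and since treewidth is minor-monotone, tw(G) ≥ tw(K_{4}) = 3. Hence tw(G) = 3 exactly.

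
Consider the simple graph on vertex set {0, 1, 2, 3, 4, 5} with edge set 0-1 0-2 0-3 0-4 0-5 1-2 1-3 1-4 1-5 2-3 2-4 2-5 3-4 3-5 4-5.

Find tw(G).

A width-5 tree decomposition is:
Bags: B1 = {0, 1, 2, 3, 4, 5}
Tree: (single bag)
With just one bag of size 6, the width is 6 − 1 = 5, so tw(G) ≤ 5. On the other hand G contains the 6-clique {0, 1, 2, 3, 4, 5}. A clique must lie in a single bag of any decomposition, so no decomposition can have width below 5. Hence tw(G) = 5 exactly.

5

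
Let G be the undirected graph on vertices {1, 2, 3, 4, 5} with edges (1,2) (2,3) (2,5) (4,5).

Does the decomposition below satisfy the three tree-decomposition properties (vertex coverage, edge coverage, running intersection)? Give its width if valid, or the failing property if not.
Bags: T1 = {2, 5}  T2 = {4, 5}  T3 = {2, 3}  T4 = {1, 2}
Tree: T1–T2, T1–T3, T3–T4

Vertex coverage: the bags together contain {1, 2, 3, 4, 5}, the full vertex set. Edge coverage: each edge of G has both endpoints in at least one bag. Running intersection: for every vertex, the bags containing it form a connected subtree. All three properties hold, so this is a valid tree decomposition of width max|bag| − 1 = 1, and hence tw(G) ≤ 1.

Yes; width 1.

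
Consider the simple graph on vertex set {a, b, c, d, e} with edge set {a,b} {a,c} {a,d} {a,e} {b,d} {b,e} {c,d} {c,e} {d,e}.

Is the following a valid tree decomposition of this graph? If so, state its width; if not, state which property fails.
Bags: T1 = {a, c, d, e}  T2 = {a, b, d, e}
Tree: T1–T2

Every vertex of G appears in some bag (union = {a, b, c, d, e}); every edge is covered by a bag; and for each vertex v the set of bags containing v is connected in the bag tree. The decomposition is therefore valid. The largest bag has 4 vertices, so the width is 3.

Yes; width 3.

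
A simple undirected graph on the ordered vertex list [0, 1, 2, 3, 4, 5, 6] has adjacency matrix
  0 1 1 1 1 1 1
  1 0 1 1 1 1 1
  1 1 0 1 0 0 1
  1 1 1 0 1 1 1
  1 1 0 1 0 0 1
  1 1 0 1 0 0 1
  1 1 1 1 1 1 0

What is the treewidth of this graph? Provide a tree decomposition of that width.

Treewidth 4.
Bags: B1 = {0, 1, 3, 4, 6}  B2 = {0, 1, 3, 5, 6}  B3 = {0, 1, 2, 3, 6}
Tree: B1–B2, B1–B3

The largest bag has 5 vertices, giving width 4; this decomposition certifies tw(G) ≤ 4. For the lower bound, the 5 vertices {0, 1, 2, 3, 6} are pairwise adjacent, and any tree decomposition puts a clique entirely inside one bag — forcing width ≥ 4. The upper and lower bounds meet at 4, so that is the treewidth.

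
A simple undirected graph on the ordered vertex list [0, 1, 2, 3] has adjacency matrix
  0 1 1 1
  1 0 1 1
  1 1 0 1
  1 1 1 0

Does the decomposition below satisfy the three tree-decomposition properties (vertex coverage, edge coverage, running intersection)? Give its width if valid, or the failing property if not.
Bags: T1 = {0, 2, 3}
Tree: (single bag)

No — vertex 1 appears in no bag.

A tree decomposition must satisfy three properties: every vertex lies in some bag; for every edge, both endpoints lie together in some bag; and for every vertex, the bags containing it form a connected subtree. Here vertex 1 appears in no bag, so the decomposition is invalid.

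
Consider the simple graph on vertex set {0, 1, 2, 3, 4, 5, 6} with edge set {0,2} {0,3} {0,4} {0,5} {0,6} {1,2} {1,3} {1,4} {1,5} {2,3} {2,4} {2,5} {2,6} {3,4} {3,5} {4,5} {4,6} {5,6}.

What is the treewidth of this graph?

4

A width-4 tree decomposition is:
Bags: B1 = {0, 2, 3, 4, 5}  B2 = {1, 2, 3, 4, 5}  B3 = {0, 2, 4, 5, 6}
Tree: B1–B2, B1–B3
Every bag has size at most 5, so the width is 5 − 1 = 4 and tw(G) ≤ 4. For the lower bound, the 5 vertices {0, 2, 3, 4, 5} are pairwise adjacent, and any tree decomposition puts a clique entirely inside one bag — forcing width ≥ 4. Hence tw(G) = 4 exactly.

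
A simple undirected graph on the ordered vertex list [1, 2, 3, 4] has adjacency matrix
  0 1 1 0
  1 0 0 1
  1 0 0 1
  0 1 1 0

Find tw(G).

2

A width-2 tree decomposition is:
Bags: B1 = {1, 2, 4}  B2 = {1, 3, 4}
Tree: B1–B2
The largest bag has 3 vertices, giving width 2; this decomposition certifies tw(G) ≤ 2. The edges 1–2–4–3–1 form a cycle, so G is not a tree and its treewidth is at least 2. Therefore the treewidth is 2.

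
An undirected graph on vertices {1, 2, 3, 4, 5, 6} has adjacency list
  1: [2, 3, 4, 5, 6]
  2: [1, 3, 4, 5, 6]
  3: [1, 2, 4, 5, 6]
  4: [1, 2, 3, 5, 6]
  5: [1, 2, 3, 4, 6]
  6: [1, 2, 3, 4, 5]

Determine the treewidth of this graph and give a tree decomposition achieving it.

Treewidth 5.
One such decomposition:
Bags: B1 = {1, 2, 3, 4, 5, 6}
Tree: (single bag)

A single bag containing all 6 vertices is trivially a valid decomposition of width 5. On the other hand G contains the 6-clique {1, 2, 3, 4, 5, 6}. A clique must lie in a single bag of any decomposition, so no decomposition can have width below 5. The upper and lower bounds meet at 5, so that is the treewidth.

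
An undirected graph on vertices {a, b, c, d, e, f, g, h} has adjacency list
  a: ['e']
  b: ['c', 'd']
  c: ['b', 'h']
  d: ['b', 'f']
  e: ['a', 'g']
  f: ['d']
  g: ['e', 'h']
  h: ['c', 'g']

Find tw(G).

A width-1 tree decomposition is:
Bags: B1 = {a, e}  B2 = {e, g}  B3 = {g, h}  B4 = {c, h}  B5 = {b, c}  B6 = {b, d}  B7 = {d, f}
Tree: B1–B2, B2–B3, B3–B4, B4–B5, B5–B6, B6–B7
Each bag holds 2 vertices, so the decomposition has width 1, which upper-bounds the treewidth. Any graph with an edge has treewidth ≥ 1, and G has the edge a–e. Combining the bounds, tw(G) = 1.

1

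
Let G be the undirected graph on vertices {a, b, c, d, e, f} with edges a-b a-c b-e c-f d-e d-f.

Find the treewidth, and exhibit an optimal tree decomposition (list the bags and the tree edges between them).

Every bag has size at most 3, so the width is 3 − 1 = 2 and tw(G) ≤ 2. Since b–e–d–f–c–a–b is a cycle in G, G is not acyclic. Forests are exactly the graphs of treewidth ≤ 1, so tw(G) ≥ 2. Therefore the treewidth is 2.

Treewidth 2.
Bags: B1 = {b, d, e}  B2 = {b, d, f}  B3 = {b, c, f}  B4 = {a, b, c}
Tree: B1–B2, B2–B3, B3–B4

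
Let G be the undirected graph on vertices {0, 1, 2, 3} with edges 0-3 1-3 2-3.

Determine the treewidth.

1

A width-1 tree decomposition is:
Bags: B1 = {1, 3}  B2 = {2, 3}  B3 = {0, 3}
Tree: B1–B2, B1–B3
Each bag holds 2 vertices, so the decomposition has width 1, which upper-bounds the treewidth. Since G has at least one edge (e.g. 3–1), it is not an edgeless graph, so tw(G) ≥ 1. Hence tw(G) = 1 exactly.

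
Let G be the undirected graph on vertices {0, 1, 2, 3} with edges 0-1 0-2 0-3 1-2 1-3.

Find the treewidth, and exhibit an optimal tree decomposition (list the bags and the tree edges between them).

Each bag holds 3 vertices, so the decomposition has width 2, which upper-bounds the treewidth. On the other hand G contains the 3-clique {0, 1, 2}. A clique must lie in a single bag of any decomposition, so no decomposition can have width below 2. Hence tw(G) = 2 exactly.

Treewidth 2.
One optimal decomposition is:
Bags: B1 = {0, 1, 2}  B2 = {0, 1, 3}
Tree: B1–B2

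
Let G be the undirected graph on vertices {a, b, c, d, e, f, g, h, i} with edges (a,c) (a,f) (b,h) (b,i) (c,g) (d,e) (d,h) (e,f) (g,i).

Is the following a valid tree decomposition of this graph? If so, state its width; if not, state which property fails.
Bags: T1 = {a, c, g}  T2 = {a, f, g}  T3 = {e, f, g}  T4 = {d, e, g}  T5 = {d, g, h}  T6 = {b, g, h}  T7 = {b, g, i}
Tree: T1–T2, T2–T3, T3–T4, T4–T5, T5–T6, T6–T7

Yes; width 2.

Every vertex of G appears in some bag (union = {a, b, c, d, e, f, g, h, i}); every edge is covered by a bag; and for each vertex v the set of bags containing v is connected in the bag tree. The decomposition is therefore valid. The largest bag has 3 vertices, so the width is 2.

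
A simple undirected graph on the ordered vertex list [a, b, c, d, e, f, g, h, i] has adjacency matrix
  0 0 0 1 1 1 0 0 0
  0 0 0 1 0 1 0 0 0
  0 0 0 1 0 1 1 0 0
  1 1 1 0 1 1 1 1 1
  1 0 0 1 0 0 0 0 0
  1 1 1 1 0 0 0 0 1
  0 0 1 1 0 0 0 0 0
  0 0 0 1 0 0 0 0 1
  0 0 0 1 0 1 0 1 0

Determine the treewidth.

A width-2 tree decomposition is:
Bags: B1 = {a, d, f}  B2 = {c, d, f}  B3 = {b, d, f}  B4 = {d, f, i}  B5 = {c, d, g}  B6 = {a, d, e}  B7 = {d, h, i}
Tree: B1–B2, B2–B3, B2–B4, B2–B5, B1–B6, B4–B7
The largest bag has 3 vertices, giving width 2; this decomposition certifies tw(G) ≤ 2. Conversely, {c, d, g} is a clique of size 3, and the vertices of any clique must share a bag in every tree decomposition; so some bag has ≥ 3 vertices and tw(G) ≥ 2. Combining the bounds, tw(G) = 2.

2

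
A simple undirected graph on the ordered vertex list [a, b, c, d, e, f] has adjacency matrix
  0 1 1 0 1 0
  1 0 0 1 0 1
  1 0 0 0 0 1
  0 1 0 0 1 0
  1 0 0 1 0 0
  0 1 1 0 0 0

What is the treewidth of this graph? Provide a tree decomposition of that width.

Treewidth 2.
One such decomposition:
Bags: B1 = {a, c, f}  B2 = {a, b, f}  B3 = {a, b, e}  B4 = {b, d, e}
Tree: B1–B2, B2–B3, B3–B4

The largest bag has 3 vertices, giving width 2; this decomposition certifies tw(G) ≤ 2. The edges c–f–b–a–c form a cycle, so G is not a tree and its treewidth is at least 2. Therefore the treewidth is 2.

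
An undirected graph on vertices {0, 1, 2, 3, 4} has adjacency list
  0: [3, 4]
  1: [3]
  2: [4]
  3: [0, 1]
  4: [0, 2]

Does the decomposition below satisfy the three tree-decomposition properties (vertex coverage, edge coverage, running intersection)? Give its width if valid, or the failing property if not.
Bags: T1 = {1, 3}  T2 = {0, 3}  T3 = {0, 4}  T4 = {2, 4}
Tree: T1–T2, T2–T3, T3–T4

Yes; width 1.

Checking the three conditions: (i) the bags cover all of {0, 1, 2, 3, 4}; (ii) for each edge, some bag contains both endpoints; (iii) the bags containing any fixed vertex form a subtree. All hold, so the decomposition is valid with width 2 − 1 = 1.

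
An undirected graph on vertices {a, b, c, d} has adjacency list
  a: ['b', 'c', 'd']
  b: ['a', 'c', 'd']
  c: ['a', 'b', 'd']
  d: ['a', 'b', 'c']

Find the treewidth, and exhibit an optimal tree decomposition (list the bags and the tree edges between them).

A single bag containing all 4 vertices is trivially a valid decomposition of width 3. On the other hand G contains the 4-clique {a, b, c, d}. A clique must lie in a single bag of any decomposition, so no decomposition can have width below 3. Therefore the treewidth is 3.

Treewidth 3.
Bags: B1 = {a, b, c, d}
Tree: (single bag)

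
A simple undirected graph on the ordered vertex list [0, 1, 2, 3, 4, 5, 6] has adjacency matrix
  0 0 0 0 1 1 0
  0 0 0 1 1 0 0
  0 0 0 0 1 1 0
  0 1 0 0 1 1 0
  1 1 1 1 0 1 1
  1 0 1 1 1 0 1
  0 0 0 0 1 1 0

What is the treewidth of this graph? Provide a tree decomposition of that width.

Each bag holds 3 vertices, so the decomposition has width 2, which upper-bounds the treewidth. For the lower bound, the 3 vertices {1, 3, 4} are pairwise adjacent, and any tree decomposition puts a clique entirely inside one bag — forcing width ≥ 2. The upper and lower bounds meet at 2, so that is the treewidth.

Treewidth 2.
One such decomposition:
Bags: B1 = {3, 4, 5}  B2 = {0, 4, 5}  B3 = {2, 4, 5}  B4 = {4, 5, 6}  B5 = {1, 3, 4}
Tree: B1–B2, B1–B3, B1–B4, B1–B5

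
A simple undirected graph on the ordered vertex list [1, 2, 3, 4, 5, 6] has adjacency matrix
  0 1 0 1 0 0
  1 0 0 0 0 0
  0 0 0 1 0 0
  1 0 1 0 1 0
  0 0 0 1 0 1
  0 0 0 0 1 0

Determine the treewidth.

1

A width-1 tree decomposition is:
Bags: B1 = {1, 4}  B2 = {1, 2}  B3 = {3, 4}  B4 = {4, 5}  B5 = {5, 6}
Tree: B1–B2, B1–B3, B1–B4, B4–B5
The largest bag has 2 vertices, giving width 1; this decomposition certifies tw(G) ≤ 1. Since G has at least one edge (e.g. 4–1), it is not an edgeless graph, so tw(G) ≥ 1. The upper and lower bounds meet at 1, so that is the treewidth.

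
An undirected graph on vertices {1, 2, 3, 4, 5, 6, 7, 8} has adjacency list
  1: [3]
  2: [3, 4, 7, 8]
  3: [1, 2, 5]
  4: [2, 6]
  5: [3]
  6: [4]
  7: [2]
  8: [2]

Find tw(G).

1

A width-1 tree decomposition is:
Bags: B1 = {2, 8}  B2 = {2, 3}  B3 = {2, 4}  B4 = {4, 6}  B5 = {1, 3}  B6 = {3, 5}  B7 = {2, 7}
Tree: B1–B2, B1–B3, B3–B4, B2–B5, B2–B6, B2–B7
The largest bag has 2 vertices, giving width 1; this decomposition certifies tw(G) ≤ 1. Any graph with an edge has treewidth ≥ 1, and G has the edge 8–2. Combining the bounds, tw(G) = 1.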